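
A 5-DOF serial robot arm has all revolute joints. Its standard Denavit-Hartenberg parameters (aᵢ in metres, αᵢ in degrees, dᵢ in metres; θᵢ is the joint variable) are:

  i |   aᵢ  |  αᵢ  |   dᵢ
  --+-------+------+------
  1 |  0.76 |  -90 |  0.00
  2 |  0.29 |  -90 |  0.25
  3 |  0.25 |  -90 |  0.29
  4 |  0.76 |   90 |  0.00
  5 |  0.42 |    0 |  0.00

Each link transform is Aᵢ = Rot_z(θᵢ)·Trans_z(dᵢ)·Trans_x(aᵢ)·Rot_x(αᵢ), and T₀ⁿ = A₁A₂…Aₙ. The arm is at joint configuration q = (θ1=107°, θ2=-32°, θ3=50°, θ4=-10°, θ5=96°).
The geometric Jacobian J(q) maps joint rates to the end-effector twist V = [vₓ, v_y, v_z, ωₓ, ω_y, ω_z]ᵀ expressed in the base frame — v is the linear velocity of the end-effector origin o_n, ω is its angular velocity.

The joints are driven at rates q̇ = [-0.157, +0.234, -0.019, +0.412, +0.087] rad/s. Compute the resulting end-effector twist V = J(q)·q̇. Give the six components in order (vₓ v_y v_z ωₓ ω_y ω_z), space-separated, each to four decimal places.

0.3005 -0.1778 0.1014 0.0887 -0.2244 -0.3859

o_n = [0.2862, 1.6298, -0.0419]
J₁: ẑ×o_n = [-1.6298, 0.2862, 0.0000], ω = ẑ
J2: z=[-0.9563, -0.2924, 0.0000] o=[-0.2222, 0.7268, 0.0000] → [0.0123, -0.0401, -0.7149, -0.9563, -0.2924, 0.0000]
J3: z=[-0.1549, 0.5068, -0.8480] o=[-0.5332, 0.8889, 0.1537] → [0.5292, -0.7252, -0.5300, -0.1549, 0.5068, -0.8480]
J4: z=[0.8046, -0.4333, -0.4059] o=[-0.4348, 1.2222, -0.0071] → [0.1805, -0.2647, 0.6404, 0.8046, -0.4333, -0.4059]
J5: z=[-0.2521, 0.3697, -0.8943] o=[-0.0263, 1.8468, 0.1359] → [-0.2599, -0.3243, -0.0608, -0.2521, 0.3697, -0.8943]
V = J·q̇ = [0.3005, -0.1778, 0.1014, 0.0887, -0.2244, -0.3859]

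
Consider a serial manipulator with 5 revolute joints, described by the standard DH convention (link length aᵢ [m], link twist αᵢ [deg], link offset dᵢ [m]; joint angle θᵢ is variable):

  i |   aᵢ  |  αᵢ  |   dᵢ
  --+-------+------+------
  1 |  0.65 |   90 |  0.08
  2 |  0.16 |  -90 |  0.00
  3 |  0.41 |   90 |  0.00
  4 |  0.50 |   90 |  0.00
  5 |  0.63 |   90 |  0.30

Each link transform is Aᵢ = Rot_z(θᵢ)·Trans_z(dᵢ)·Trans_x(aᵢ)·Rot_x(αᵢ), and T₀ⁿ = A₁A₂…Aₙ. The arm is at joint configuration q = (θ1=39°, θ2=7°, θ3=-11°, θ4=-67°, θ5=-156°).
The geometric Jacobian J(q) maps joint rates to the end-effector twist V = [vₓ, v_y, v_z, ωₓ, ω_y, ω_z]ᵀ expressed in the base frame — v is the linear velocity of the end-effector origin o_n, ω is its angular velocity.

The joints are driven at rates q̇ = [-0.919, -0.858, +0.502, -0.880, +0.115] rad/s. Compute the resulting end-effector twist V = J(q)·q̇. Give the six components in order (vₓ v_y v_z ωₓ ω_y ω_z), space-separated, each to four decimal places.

o_n = [0.6040, 0.7872, 0.0706]
J₁: ẑ×o_n = [-0.7872, 0.6040, 0.0000], ω = ẑ
J2: z=[0.6293, -0.7771, 0.0000] o=[0.5051, 0.4091, 0.0800] → [0.0073, 0.0059, 0.3148, 0.6293, -0.7771, 0.0000]
J3: z=[-0.0947, -0.0767, 0.9925] o=[0.6286, 0.5090, 0.0995] → [-0.2739, -0.0271, -0.0282, -0.0947, -0.0767, 0.9925]
J4: z=[0.4706, -0.8821, -0.0233] o=[0.9882, 0.6996, 0.1485] → [0.0708, 0.0456, -0.2977, 0.4706, -0.8821, -0.0233]
J5: z=[-0.7705, -0.3979, -0.4979] o=[1.2032, 0.8257, -0.2849] → [-0.1607, 0.5723, -0.2088, -0.7705, -0.3979, -0.4979]
V = J·q̇ = [0.4989, -0.5481, -0.0463, -1.0902, 1.3587, -0.4575]

0.4989 -0.5481 -0.0463 -1.0902 1.3587 -0.4575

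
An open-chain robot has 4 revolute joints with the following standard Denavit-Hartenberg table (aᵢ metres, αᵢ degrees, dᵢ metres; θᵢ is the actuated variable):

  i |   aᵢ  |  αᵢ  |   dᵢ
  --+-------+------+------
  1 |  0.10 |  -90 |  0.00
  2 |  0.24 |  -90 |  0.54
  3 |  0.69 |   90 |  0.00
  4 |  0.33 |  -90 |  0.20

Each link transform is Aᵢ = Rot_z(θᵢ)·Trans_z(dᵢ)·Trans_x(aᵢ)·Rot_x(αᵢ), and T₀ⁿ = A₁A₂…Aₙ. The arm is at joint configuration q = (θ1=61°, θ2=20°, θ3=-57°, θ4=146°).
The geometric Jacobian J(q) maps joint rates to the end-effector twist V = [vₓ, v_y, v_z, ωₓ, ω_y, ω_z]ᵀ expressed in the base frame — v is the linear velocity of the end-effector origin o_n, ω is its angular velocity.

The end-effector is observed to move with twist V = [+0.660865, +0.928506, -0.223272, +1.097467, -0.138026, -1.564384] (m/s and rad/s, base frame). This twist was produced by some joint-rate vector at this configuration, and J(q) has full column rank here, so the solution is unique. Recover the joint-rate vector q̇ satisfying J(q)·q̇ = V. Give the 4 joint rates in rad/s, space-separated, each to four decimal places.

o_n = [-0.7189, 0.7620, -0.2757]
J₁: ẑ×o_n = [-0.7620, -0.7189, 0.0000], ω = ẑ
J2: z=[-0.8746, 0.4848, 0.0000] o=[0.0485, 0.0875, 0.0000] → [-0.1337, -0.2411, -0.2179, -0.8746, 0.4848, 0.0000]
J3: z=[-0.1658, -0.2991, -0.9397] o=[-0.3145, 0.5465, -0.0821] → [0.2604, 0.3479, -0.1567, -0.1658, -0.2991, -0.9397]
J4: z=[-0.8584, -0.4252, 0.2868] o=[-0.6494, 1.1359, -0.2106] → [0.1349, -0.0758, 0.2915, -0.8584, -0.4252, 0.2868]
q̇ = J⁺·V = [-0.6740, -0.5780, 0.6960, -0.8240]

-0.6740 -0.5780 0.6960 -0.8240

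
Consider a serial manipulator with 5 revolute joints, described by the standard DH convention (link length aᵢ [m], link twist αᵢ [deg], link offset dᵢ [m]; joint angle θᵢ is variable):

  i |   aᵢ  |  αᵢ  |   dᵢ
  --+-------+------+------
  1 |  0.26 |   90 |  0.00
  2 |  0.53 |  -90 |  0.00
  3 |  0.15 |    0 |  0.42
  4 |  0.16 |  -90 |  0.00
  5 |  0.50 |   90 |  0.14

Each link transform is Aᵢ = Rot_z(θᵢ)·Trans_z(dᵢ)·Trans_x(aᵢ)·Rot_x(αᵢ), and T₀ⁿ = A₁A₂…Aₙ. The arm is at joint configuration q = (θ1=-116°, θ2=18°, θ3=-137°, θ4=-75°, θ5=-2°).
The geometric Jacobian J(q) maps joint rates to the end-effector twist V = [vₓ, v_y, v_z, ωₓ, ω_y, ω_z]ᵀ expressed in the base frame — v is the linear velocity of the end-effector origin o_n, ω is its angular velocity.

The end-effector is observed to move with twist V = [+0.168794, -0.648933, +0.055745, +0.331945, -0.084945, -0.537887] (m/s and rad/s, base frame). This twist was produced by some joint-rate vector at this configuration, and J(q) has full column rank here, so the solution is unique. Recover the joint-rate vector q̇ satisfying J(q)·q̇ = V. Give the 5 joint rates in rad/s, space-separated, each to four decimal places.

o_n = [0.1498, 0.0138, 0.3501]
J₁: ẑ×o_n = [-0.0138, 0.1498, 0.0000], ω = ẑ
J2: z=[-0.8988, 0.4384, 0.0000] o=[-0.1140, -0.2337, 0.0000] → [0.1535, 0.3147, -0.3381, -0.8988, 0.4384, 0.0000]
J3: z=[0.1355, 0.2777, 0.9511] o=[-0.3349, -0.6867, 0.1638] → [-0.6145, 0.4358, -0.0397, 0.1355, 0.2777, 0.9511]
J4: z=[0.1355, 0.2777, 0.9511] o=[-0.3243, -0.4315, 0.5293] → [-0.4733, 0.4751, -0.0713, 0.1355, 0.2777, 0.9511]
J5: z=[-0.5413, 0.8247, -0.1638] o=[-0.1915, -0.3526, 0.4874] → [-0.0532, -0.1302, -0.4798, -0.5413, 0.8247, -0.1638]
q̇ = J⁺·V = [0.2490, -0.8300, 0.0950, -0.8220, 0.5830]

0.2490 -0.8300 0.0950 -0.8220 0.5830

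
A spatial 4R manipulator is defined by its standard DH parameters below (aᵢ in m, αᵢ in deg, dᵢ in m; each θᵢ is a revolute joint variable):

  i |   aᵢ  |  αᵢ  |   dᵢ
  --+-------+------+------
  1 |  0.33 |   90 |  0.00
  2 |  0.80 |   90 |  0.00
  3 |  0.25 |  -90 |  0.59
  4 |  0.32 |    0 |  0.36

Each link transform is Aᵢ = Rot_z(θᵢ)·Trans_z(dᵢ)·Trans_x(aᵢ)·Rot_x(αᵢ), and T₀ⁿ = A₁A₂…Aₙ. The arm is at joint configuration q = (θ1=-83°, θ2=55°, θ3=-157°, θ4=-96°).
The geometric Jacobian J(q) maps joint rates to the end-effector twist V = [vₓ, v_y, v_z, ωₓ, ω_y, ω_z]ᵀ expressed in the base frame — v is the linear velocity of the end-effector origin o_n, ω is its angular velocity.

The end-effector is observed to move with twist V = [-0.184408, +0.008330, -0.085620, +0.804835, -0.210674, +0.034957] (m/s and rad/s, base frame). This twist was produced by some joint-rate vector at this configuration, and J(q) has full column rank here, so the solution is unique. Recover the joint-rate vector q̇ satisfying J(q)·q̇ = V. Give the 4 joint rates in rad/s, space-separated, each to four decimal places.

o_n = [0.5956, -1.4373, 0.0863]
J₁: ẑ×o_n = [1.4373, 0.5956, -0.0000], ω = ẑ
J2: z=[-0.9925, -0.1219, 0.0000] o=[0.0402, -0.3275, 0.0000] → [-0.0105, 0.0857, 1.1692, -0.9925, -0.1219, 0.0000]
J3: z=[0.0998, -0.8130, -0.5736] o=[0.0961, -0.7830, 0.6553] → [0.0873, -0.2297, 0.3408, 0.0998, -0.8130, -0.5736]
J4: z=[0.9410, -0.1103, 0.3201] o=[0.2359, -1.1198, 0.1284] → [0.1063, 0.1547, -0.2592, 0.9410, -0.1103, 0.3201]
q̇ = J⁺·V = [-0.2050, 0.1050, 0.1140, 0.9540]

-0.2050 0.1050 0.1140 0.9540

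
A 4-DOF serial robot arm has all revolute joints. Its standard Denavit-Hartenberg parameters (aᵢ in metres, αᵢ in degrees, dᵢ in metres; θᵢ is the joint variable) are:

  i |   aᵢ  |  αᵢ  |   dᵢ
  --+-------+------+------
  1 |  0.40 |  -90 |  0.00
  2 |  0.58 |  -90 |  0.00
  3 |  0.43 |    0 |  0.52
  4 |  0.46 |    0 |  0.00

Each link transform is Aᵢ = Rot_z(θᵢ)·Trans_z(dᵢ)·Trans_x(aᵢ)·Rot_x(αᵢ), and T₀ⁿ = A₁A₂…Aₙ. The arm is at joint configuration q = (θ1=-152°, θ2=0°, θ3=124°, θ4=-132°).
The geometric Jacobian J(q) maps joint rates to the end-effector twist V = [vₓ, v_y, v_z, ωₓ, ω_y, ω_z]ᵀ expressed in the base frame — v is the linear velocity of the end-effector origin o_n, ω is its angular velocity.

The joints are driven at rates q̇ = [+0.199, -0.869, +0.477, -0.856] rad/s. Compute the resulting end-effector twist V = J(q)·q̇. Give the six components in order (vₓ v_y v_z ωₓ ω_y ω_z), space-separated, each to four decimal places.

o_n = [-1.1925, -0.3028, -0.5200]
J₁: ẑ×o_n = [0.3028, -1.1925, 0.0000], ω = ẑ
J2: z=[0.4695, -0.8829, 0.0000] o=[-0.3532, -0.1878, 0.0000] → [0.4591, 0.2441, -0.7951, 0.4695, -0.8829, 0.0000]
J3: z=[0.0000, -0.0000, -1.0000] o=[-0.8653, -0.4601, 0.0000] → [0.1573, 0.3272, -0.0000, 0.0000, -0.0000, -1.0000]
J4: z=[0.0000, -0.0000, -1.0000] o=[-0.8203, -0.0324, -0.5200] → [-0.2704, 0.3721, -0.0000, 0.0000, -0.0000, -1.0000]
V = J·q̇ = [-0.0323, -0.6119, 0.6909, -0.4080, 0.7673, 0.5780]

-0.0323 -0.6119 0.6909 -0.4080 0.7673 0.5780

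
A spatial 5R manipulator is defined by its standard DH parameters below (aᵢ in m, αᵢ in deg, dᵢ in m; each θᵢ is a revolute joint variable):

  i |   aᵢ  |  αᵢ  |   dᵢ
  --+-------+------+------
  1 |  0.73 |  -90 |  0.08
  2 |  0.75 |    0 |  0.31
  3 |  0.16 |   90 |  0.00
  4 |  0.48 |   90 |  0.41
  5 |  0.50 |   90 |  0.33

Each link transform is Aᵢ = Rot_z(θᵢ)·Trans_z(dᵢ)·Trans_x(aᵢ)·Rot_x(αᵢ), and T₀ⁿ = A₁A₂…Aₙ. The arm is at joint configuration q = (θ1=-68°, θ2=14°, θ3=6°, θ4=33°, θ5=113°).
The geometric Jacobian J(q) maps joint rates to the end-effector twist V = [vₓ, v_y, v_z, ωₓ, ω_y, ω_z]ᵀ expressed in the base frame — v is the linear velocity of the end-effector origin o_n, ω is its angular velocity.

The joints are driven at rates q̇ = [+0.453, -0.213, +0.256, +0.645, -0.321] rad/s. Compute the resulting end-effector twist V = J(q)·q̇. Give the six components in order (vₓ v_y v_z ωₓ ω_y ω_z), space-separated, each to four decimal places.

o_n = [1.0357, -2.0610, 0.5185]
J₁: ẑ×o_n = [2.0610, 1.0357, -0.0000], ω = ẑ
J2: z=[0.9272, 0.3746, 0.0000] o=[0.2735, -0.6768, 0.0800] → [0.1643, -0.4066, -1.5689, 0.9272, 0.3746, 0.0000]
J3: z=[0.9272, 0.3746, 0.0000] o=[0.8335, -1.2354, -0.1014] → [0.2322, -0.5748, -0.8412, 0.9272, 0.3746, 0.0000]
J4: z=[0.1281, -0.3171, 0.9397] o=[0.8898, -1.3749, -0.1562] → [0.4308, 0.0507, -0.0416, 0.1281, -0.3171, 0.9397]
J5: z=[-0.5859, -0.7887, -0.1863] o=[1.3265, -1.7577, 0.0914] → [-0.3933, 0.3044, -0.0516, -0.5859, -0.7887, -0.1863]
V = J·q̇ = [1.3622, 0.3436, 0.1085, 0.3106, 0.0647, 1.1189]

1.3622 0.3436 0.1085 0.3106 0.0647 1.1189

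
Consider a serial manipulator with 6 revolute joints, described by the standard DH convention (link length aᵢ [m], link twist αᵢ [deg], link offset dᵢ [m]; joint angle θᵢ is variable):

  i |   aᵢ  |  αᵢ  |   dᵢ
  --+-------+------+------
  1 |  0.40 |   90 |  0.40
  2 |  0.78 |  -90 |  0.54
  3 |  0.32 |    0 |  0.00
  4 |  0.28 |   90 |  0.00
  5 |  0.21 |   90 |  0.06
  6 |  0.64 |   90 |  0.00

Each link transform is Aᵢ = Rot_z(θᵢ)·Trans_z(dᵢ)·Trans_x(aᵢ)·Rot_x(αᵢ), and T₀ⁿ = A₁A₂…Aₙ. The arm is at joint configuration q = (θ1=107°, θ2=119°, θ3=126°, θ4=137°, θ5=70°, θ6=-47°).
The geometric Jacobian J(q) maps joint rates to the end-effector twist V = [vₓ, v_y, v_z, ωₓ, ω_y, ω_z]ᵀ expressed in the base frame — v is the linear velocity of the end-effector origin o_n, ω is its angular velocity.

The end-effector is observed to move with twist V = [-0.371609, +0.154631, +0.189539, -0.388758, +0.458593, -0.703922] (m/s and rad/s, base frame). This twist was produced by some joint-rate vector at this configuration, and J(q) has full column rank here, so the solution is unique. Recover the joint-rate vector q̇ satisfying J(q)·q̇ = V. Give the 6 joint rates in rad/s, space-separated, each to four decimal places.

0.1520 -0.7690 0.8240 -0.6550 0.9440 0.6930

o_n = [0.9631, -0.3173, 0.9240]
J₁: ẑ×o_n = [0.3173, 0.9631, -0.0000], ω = ẑ
J2: z=[0.9563, 0.2924, 0.0000] o=[-0.1169, 0.3825, 0.4000] → [0.1532, -0.5011, -0.9850, 0.9563, 0.2924, 0.0000]
J3: z=[0.2557, -0.8364, -0.4848] o=[0.5100, 0.1788, 1.0822] → [-0.1082, -0.1792, 0.2521, 0.2557, -0.8364, -0.4848]
J4: z=[0.2557, -0.8364, -0.4848] o=[0.2358, 0.1903, 0.9177] → [-0.2514, -0.3542, 0.4785, 0.2557, -0.8364, -0.4848]
J5: z=[-0.2572, 0.4245, -0.8681] o=[0.4967, 0.2874, 0.8879] → [-0.5096, -0.3955, -0.0424, -0.2572, 0.4245, -0.8681]
J6: z=[0.7882, 0.6119, 0.0657] o=[0.5987, 0.1727, 0.7324] → [0.1494, -0.1271, -0.6092, 0.7882, 0.6119, 0.0657]
q̇ = J⁺·V = [0.1520, -0.7690, 0.8240, -0.6550, 0.9440, 0.6930]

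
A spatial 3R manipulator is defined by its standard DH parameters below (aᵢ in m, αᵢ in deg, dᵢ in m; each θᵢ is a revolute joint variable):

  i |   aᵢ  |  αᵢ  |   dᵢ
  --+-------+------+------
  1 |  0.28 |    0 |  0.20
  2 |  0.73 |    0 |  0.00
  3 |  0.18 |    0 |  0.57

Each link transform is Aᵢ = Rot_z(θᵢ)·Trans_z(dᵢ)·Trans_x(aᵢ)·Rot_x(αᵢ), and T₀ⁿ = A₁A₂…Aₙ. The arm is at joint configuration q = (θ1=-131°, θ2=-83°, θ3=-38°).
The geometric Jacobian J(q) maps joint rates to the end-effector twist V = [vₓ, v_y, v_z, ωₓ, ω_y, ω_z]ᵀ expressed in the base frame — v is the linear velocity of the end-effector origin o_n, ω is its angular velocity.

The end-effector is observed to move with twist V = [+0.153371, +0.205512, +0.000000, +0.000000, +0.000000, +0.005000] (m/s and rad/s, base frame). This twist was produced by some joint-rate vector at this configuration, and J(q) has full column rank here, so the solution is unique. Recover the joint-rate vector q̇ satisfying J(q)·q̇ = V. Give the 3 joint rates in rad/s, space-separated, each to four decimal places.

o_n = [-0.8445, 0.3681, 0.7700]
J₁: ẑ×o_n = [-0.3681, -0.8445, 0.0000], ω = ẑ
J2: z=[0.0000, 0.0000, 1.0000] o=[-0.1837, -0.2113, 0.2000] → [-0.5794, -0.6608, 0.0000, 0.0000, 0.0000, 1.0000]
J3: z=[0.0000, 0.0000, 1.0000] o=[-0.7889, 0.1969, 0.2000] → [-0.1712, -0.0556, 0.0000, 0.0000, 0.0000, 1.0000]
q̇ = J⁺·V = [0.0460, -0.4000, 0.3590]

0.0460 -0.4000 0.3590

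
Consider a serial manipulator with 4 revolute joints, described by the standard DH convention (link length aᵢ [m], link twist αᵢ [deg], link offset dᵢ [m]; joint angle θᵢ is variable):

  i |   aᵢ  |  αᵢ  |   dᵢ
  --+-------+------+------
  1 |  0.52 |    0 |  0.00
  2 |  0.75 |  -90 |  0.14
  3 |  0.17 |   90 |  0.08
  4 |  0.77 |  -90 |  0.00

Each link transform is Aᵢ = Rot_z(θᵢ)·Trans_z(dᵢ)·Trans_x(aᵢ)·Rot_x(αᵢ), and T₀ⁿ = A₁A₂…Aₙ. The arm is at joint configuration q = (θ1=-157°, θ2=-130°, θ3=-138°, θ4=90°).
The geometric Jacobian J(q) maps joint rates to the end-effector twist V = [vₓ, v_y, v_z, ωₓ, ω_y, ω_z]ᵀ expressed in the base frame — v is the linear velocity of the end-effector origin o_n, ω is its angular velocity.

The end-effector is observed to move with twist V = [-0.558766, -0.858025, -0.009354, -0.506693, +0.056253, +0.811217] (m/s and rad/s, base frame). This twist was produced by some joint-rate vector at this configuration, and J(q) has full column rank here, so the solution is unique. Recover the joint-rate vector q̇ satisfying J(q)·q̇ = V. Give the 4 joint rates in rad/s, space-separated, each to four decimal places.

0.8610 0.0550 0.5010 0.1410

o_n = [-1.1092, 0.6417, 0.2538]
J₁: ẑ×o_n = [-0.6417, -1.1092, 0.0000], ω = ẑ
J2: z=[0.0000, 0.0000, 1.0000] o=[-0.4787, -0.2032, 0.0000] → [-0.8449, -0.6305, 0.0000, 0.0000, 0.0000, 1.0000]
J3: z=[-0.9563, 0.2924, 0.0000] o=[-0.2594, 0.5140, 0.1400] → [0.0333, 0.1088, 0.1263, -0.9563, 0.2924, 0.0000]
J4: z=[-0.1956, -0.6399, -0.7431] o=[-0.3728, 0.4166, 0.2538] → [0.1673, 0.5472, -0.5152, -0.1956, -0.6399, -0.7431]
q̇ = J⁺·V = [0.8610, 0.0550, 0.5010, 0.1410]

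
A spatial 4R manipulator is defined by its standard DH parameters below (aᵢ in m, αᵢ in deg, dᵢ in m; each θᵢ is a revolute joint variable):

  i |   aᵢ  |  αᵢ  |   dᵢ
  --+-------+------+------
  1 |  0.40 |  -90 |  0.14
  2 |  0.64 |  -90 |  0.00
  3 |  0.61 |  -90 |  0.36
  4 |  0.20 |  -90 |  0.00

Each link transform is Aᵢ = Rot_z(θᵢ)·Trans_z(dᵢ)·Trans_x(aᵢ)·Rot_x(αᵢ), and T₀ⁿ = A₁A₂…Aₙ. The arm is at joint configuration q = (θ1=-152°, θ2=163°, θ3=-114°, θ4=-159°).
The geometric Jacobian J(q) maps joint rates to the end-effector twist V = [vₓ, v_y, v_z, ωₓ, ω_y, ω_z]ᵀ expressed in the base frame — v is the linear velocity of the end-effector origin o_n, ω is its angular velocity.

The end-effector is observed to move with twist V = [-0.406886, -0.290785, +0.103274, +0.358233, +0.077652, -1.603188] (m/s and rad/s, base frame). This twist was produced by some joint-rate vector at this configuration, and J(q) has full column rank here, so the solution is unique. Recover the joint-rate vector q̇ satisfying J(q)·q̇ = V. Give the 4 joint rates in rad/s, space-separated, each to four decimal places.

o_n = [0.3348, -0.2599, 0.4160]
J₁: ẑ×o_n = [0.2599, 0.3348, -0.0000], ω = ẑ
J2: z=[0.4695, -0.8829, 0.0000] o=[-0.3532, -0.1878, 0.1400] → [-0.2437, -0.1296, 0.5736, 0.4695, -0.8829, 0.0000]
J3: z=[0.2581, 0.1373, 0.9563] o=[0.1872, 0.0995, -0.0471] → [0.4073, 0.0216, -0.1131, 0.2581, 0.1373, 0.9563]
J4: z=[0.9623, 0.0510, -0.2671] o=[0.3323, -0.4545, 0.3697] → [0.0543, -0.0453, 0.1871, 0.9623, 0.0510, -0.2671]
q̇ = J⁺·V = [-0.8010, -0.1550, -0.6640, 0.6260]

-0.8010 -0.1550 -0.6640 0.6260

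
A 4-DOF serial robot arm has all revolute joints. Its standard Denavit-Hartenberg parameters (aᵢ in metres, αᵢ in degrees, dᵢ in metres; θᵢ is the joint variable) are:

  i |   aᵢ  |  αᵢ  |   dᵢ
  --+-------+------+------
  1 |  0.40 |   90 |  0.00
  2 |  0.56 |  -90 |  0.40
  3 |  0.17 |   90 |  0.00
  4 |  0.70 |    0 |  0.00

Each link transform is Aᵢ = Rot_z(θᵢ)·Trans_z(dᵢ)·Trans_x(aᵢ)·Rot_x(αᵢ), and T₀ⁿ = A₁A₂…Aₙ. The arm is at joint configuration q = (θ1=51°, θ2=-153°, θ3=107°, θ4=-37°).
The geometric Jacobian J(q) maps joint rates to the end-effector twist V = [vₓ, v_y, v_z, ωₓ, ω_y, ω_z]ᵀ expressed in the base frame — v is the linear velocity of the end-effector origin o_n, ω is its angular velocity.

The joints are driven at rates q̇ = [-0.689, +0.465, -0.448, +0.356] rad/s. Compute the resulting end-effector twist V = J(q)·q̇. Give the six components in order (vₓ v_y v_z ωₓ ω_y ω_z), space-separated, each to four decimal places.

o_n = [-0.2941, 0.1091, 0.2179]
J₁: ẑ×o_n = [-0.1091, -0.2941, 0.0000], ω = ẑ
J2: z=[0.7771, -0.6293, 0.0000] o=[0.2517, 0.3109, 0.0000] → [-0.1371, -0.1693, -0.5003, 0.7771, -0.6293, 0.0000]
J3: z=[0.2857, 0.3528, -0.8910] o=[0.2486, -0.3286, -0.2542] → [0.5566, 0.3486, 0.3165, 0.2857, 0.3528, -0.8910]
J4: z=[-0.7634, -0.4782, -0.4342] o=[0.1501, -0.1919, -0.2317] → [-0.0843, 0.5361, -0.4422, -0.7634, -0.4782, -0.4342]
V = J·q̇ = [-0.2680, 0.1585, -0.5319, -0.0384, -0.6209, -0.4444]

-0.2680 0.1585 -0.5319 -0.0384 -0.6209 -0.4444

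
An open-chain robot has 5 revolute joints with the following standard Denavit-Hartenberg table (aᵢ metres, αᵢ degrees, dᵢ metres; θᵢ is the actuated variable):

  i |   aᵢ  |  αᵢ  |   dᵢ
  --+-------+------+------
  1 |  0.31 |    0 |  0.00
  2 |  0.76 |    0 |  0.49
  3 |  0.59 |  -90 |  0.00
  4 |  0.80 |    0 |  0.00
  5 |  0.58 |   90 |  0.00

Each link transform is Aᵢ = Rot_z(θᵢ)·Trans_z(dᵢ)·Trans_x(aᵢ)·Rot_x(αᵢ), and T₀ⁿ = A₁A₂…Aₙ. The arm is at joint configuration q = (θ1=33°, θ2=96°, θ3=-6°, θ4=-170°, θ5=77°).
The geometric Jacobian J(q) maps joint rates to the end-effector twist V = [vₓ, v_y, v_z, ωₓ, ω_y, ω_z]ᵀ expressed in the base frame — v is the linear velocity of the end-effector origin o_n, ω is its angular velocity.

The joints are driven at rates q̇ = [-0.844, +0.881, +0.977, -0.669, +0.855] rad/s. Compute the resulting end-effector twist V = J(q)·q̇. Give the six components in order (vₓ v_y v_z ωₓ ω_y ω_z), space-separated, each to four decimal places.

o_n = [-0.0940, 0.5681, 1.2081]
J₁: ẑ×o_n = [-0.5681, -0.0940, 0.0000], ω = ẑ
J2: z=[0.0000, 0.0000, 1.0000] o=[0.2600, 0.1688, 0.0000] → [-0.3992, -0.3540, 0.0000, 0.0000, 0.0000, 1.0000]
J3: z=[0.0000, 0.0000, 1.0000] o=[-0.2183, 0.7595, 0.4900] → [0.1914, 0.1243, -0.0000, 0.0000, 0.0000, 1.0000]
J4: z=[-0.8387, -0.5446, 0.0000] o=[-0.5396, 1.2543, 0.4900] → [-0.3911, 0.6023, 0.8182, -0.8387, -0.5446, 0.0000]
J5: z=[-0.8387, -0.5446, 0.0000] o=[-0.1105, 0.5935, 0.6289] → [-0.3155, 0.4858, 0.0304, -0.8387, -0.5446, 0.0000]
V = J·q̇ = [0.3067, -0.0987, -0.5214, -0.1560, -0.1013, 1.0140]

0.3067 -0.0987 -0.5214 -0.1560 -0.1013 1.0140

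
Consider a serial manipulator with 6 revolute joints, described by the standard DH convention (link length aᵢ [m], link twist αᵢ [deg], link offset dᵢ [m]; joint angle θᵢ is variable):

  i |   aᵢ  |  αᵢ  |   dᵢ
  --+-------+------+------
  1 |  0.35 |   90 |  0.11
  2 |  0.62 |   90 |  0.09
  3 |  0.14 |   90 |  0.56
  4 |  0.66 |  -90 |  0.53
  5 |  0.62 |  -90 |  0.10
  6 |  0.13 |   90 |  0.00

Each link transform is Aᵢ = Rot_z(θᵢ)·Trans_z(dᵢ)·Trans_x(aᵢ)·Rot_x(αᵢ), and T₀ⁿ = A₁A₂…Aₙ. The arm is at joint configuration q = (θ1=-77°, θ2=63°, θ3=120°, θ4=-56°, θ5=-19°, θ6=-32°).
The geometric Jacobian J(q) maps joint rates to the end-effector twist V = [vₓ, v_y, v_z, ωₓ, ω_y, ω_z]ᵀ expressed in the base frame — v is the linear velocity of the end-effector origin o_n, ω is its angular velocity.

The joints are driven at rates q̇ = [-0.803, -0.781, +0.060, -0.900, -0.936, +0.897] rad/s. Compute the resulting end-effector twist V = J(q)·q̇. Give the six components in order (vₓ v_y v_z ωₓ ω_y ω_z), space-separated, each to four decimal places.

0.2412 0.6422 1.3149 1.8649 1.6384 -1.5587

o_n = [-1.2714, -0.5849, 1.0048]
J₁: ẑ×o_n = [0.5849, -1.2714, 0.0000], ω = ẑ
J2: z=[-0.9744, -0.2250, 0.0000] o=[0.0787, -0.3410, 0.1100] → [-0.2013, 0.8719, -0.0661, -0.9744, -0.2250, 0.0000]
J3: z=[0.2004, -0.8682, -0.4540] o=[0.0544, -0.6355, 0.6624] → [-0.2743, 0.5332, -1.1408, 0.2004, -0.8682, -0.4540]
J4: z=[-0.3987, -0.4956, 0.7716] o=[0.0413, -1.1180, 0.3458] → [-0.7380, -0.7501, -0.8631, -0.3987, -0.4956, 0.7716]
J5: z=[-0.6298, -0.4636, -0.6232] o=[-0.6100, -0.8959, 0.8388] → [0.1168, 0.5168, -0.5025, -0.6298, -0.4636, -0.6232]
J6: z=[0.1600, 0.7077, -0.6882] o=[-1.1442, -0.6117, 1.0068] → [0.0171, 0.0878, 0.0943, 0.1600, 0.7077, -0.6882]
V = J·q̇ = [0.2412, 0.6422, 1.3149, 1.8649, 1.6384, -1.5587]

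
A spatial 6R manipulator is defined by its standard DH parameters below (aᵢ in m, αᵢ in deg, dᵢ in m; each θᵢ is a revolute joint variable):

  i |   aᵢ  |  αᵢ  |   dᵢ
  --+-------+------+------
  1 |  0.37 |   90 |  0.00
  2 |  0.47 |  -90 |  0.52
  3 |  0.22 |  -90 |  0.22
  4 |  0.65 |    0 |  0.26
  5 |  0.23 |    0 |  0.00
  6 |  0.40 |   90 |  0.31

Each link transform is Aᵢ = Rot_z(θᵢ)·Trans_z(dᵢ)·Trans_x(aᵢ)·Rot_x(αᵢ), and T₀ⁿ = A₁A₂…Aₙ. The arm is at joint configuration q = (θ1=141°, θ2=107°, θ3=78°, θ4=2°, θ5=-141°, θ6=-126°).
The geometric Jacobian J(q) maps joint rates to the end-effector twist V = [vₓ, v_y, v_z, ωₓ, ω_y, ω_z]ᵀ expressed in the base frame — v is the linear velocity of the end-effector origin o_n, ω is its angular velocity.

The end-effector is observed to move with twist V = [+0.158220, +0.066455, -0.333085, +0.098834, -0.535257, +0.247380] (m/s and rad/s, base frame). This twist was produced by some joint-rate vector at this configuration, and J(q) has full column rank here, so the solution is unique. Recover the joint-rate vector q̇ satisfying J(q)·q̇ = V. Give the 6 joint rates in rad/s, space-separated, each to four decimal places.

o_n = [-0.4679, 0.0633, 0.0624]
J₁: ẑ×o_n = [-0.0633, -0.4679, 0.0000], ω = ẑ
J2: z=[0.6293, 0.7771, 0.0000] o=[-0.2875, 0.2328, 0.0000] → [0.0485, -0.0393, 0.0335, 0.6293, 0.7771, 0.0000]
J3: z=[0.7432, -0.6018, -0.2924] o=[0.1465, 0.5505, 0.4495] → [0.0905, 0.4673, -0.7318, 0.7432, -0.6018, -0.2924]
J4: z=[-0.3531, 0.0184, -0.9354] o=[0.1850, 0.2424, 0.4289] → [-0.1743, 0.4813, 0.0752, -0.3531, 0.0184, -0.9354]
J5: z=[-0.3531, 0.0184, -0.9354] o=[-0.2929, -0.2578, 0.3215] → [0.2956, 0.0722, -0.1102, -0.3531, 0.0184, -0.9354]
J6: z=[-0.3531, 0.0184, -0.9354] o=[-0.0821, -0.2100, 0.2428] → [0.2524, 0.2972, -0.0894, -0.3531, 0.0184, -0.9354]
q̇ = J⁺·V = [0.1120, -0.4070, 0.3560, -0.5620, -0.5160, 0.8220]

0.1120 -0.4070 0.3560 -0.5620 -0.5160 0.8220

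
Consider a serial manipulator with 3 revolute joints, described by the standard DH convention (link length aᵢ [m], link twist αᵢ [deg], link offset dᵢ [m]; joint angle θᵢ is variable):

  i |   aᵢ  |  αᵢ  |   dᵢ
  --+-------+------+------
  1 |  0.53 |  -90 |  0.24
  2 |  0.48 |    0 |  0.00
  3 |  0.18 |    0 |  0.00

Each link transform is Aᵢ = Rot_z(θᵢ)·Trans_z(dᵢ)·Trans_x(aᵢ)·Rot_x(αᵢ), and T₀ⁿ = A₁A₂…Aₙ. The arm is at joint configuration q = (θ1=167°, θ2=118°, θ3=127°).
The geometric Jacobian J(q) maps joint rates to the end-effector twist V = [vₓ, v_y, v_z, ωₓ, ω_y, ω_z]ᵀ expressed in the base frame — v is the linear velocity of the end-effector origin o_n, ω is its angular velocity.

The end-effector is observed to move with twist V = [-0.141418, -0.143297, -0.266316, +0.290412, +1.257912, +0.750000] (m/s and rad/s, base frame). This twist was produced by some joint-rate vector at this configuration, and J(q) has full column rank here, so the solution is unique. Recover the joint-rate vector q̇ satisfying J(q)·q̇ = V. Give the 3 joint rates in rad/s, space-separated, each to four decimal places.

0.7500 -0.7460 -0.5450

o_n = [-0.2227, 0.0514, -0.0207]
J₁: ẑ×o_n = [-0.0514, -0.2227, 0.0000], ω = ẑ
J2: z=[-0.2250, -0.9744, 0.0000] o=[-0.5164, 0.1192, 0.2400] → [0.2540, -0.0586, 0.3014, -0.2250, -0.9744, 0.0000]
J3: z=[-0.2250, -0.9744, 0.0000] o=[-0.2968, 0.0685, -0.1838] → [-0.1590, 0.0367, 0.0761, -0.2250, -0.9744, 0.0000]
q̇ = J⁺·V = [0.7500, -0.7460, -0.5450]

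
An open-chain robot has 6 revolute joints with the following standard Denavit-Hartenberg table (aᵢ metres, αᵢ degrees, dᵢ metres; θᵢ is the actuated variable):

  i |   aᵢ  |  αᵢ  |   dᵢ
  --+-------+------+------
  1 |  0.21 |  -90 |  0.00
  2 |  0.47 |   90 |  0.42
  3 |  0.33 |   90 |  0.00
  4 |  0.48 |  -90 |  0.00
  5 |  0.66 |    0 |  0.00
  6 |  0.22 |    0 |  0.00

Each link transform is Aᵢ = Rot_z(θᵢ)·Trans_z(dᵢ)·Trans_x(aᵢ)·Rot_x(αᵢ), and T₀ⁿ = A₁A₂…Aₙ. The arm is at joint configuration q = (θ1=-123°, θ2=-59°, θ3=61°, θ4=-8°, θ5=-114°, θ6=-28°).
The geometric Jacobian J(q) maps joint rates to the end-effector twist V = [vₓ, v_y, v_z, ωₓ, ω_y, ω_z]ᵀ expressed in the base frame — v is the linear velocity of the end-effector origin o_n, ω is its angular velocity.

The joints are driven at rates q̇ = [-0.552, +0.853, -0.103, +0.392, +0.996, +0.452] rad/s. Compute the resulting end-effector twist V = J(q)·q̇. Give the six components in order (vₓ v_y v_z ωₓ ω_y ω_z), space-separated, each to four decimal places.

o_n = [-0.1581, -0.9479, 1.1065]
J₁: ẑ×o_n = [0.9479, -0.1581, 0.0000], ω = ẑ
J2: z=[0.8387, -0.5446, 0.0000] o=[-0.1144, -0.1761, 0.0000] → [-0.6027, -0.9280, -0.6711, 0.8387, -0.5446, 0.0000]
J3: z=[0.4668, 0.7189, 0.5150] o=[0.1060, -0.6079, 0.4029] → [0.6810, -0.4645, 0.0311, 0.4668, 0.7189, 0.5150]
J4: z=[-0.6519, -0.1137, 0.7497] o=[0.3032, -0.8342, 0.5400] → [0.0208, 0.0235, 0.0217, -0.6519, -0.1137, 0.7497]
J5: z=[0.5455, 0.6164, 0.5679] o=[0.5560, -1.2082, 0.7031] → [0.1009, -0.6256, 0.5822, 0.5455, 0.6164, 0.5679]
J6: z=[0.5455, 0.6164, 0.5679] o=[0.0216, -1.0676, 1.0639] → [-0.0417, -0.1252, 0.1760, 0.5455, 0.6164, 0.5679]
V = J·q̇ = [-1.0176, -1.3270, 0.0922, 1.2016, 0.3094, 0.5111]

-1.0176 -1.3270 0.0922 1.2016 0.3094 0.5111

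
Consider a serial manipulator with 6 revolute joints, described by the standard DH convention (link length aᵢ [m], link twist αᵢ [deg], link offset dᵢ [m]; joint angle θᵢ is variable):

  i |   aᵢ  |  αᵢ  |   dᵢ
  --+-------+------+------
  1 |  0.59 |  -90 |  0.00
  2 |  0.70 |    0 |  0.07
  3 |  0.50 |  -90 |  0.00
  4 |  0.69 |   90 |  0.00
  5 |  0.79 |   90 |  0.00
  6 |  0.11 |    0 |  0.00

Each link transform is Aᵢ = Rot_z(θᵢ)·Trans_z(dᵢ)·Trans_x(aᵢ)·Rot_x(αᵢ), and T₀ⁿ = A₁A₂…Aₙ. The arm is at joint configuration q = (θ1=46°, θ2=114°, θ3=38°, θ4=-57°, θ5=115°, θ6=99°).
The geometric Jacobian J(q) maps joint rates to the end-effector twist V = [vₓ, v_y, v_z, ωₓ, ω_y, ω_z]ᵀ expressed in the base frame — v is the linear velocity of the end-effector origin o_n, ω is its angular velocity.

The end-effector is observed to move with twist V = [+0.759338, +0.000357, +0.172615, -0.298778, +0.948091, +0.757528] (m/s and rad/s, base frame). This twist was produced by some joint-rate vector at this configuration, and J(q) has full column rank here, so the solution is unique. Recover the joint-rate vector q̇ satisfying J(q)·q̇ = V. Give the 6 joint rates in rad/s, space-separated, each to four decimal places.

o_n = [-0.7007, -0.1009, -0.3060]
J₁: ẑ×o_n = [0.1009, -0.7007, 0.0000], ω = ẑ
J2: z=[-0.7193, 0.6947, 0.0000] o=[0.4098, 0.4244, 0.0000] → [-0.2125, -0.2201, 1.1493, -0.7193, 0.6947, 0.0000]
J3: z=[-0.7193, 0.6947, 0.0000] o=[0.1617, 0.2682, -0.6395] → [0.2317, 0.2399, 0.8646, -0.7193, 0.6947, 0.0000]
J4: z=[-0.3261, -0.3377, 0.8829] o=[-0.1450, -0.0493, -0.8742] → [-0.1464, -0.3054, -0.1709, -0.3261, -0.3377, 0.8829]
J5: z=[0.1226, 0.9110, 0.3937] o=[-0.7917, 0.1140, -1.0506] → [0.7630, -0.0555, -0.1093, 0.1226, 0.9110, 0.3937]
J6: z=[-0.9873, 0.0718, 0.1414] o=[-0.7123, -0.2068, -0.3331] → [-0.0130, 0.0284, -0.1055, -0.9873, 0.0718, 0.1414]
q̇ = J⁺·V = [-0.1090, -0.1060, 0.5600, 0.5880, 0.9210, -0.1080]

-0.1090 -0.1060 0.5600 0.5880 0.9210 -0.1080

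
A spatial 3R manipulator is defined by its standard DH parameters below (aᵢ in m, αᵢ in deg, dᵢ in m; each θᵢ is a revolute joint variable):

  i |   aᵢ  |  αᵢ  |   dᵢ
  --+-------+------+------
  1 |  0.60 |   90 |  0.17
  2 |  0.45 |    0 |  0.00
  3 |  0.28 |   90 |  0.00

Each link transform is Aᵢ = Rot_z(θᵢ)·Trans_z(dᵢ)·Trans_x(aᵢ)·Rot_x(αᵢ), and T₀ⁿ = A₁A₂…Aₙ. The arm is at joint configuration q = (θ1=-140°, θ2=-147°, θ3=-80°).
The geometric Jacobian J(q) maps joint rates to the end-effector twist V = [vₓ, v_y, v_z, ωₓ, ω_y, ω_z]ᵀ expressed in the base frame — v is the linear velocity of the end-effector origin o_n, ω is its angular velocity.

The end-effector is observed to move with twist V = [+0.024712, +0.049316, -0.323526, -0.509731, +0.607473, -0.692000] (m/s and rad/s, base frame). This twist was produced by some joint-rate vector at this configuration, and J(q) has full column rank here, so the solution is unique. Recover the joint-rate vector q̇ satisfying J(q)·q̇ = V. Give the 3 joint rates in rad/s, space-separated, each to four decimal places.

-0.6920 0.4560 0.3370

o_n = [-0.0242, -0.0203, 0.1297]
J₁: ẑ×o_n = [0.0203, -0.0242, 0.0000], ω = ẑ
J2: z=[-0.6428, 0.7660, 0.0000] o=[-0.4596, -0.3857, 0.1700] → [-0.0309, -0.0259, -0.5684, -0.6428, 0.7660, 0.0000]
J3: z=[-0.6428, 0.7660, 0.0000] o=[-0.1705, -0.1431, -0.0751] → [0.1569, 0.1316, -0.1910, -0.6428, 0.7660, 0.0000]
q̇ = J⁺·V = [-0.6920, 0.4560, 0.3370]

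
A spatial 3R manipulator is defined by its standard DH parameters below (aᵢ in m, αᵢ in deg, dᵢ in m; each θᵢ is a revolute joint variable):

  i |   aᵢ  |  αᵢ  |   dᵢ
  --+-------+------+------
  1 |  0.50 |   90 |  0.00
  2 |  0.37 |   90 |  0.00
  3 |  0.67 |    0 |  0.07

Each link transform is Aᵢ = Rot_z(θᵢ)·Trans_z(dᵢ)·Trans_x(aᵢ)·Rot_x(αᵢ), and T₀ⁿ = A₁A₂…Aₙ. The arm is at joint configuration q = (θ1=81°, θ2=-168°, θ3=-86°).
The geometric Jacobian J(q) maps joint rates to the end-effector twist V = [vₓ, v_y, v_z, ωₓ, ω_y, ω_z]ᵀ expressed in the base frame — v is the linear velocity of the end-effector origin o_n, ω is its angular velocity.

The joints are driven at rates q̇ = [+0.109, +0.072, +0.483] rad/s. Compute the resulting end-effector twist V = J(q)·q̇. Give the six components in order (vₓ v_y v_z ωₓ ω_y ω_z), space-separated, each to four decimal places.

-0.0467 -0.3847 -0.0975 0.0554 -0.1104 0.5814

o_n = [-0.6480, 0.1814, -0.0182]
J₁: ẑ×o_n = [-0.1814, -0.6480, 0.0000], ω = ẑ
J2: z=[0.9877, -0.1564, 0.0000] o=[0.0782, 0.4938, 0.0000] → [0.0028, 0.0180, -0.4222, 0.9877, -0.1564, 0.0000]
J3: z=[-0.0325, -0.2054, 0.9781] o=[0.0216, 0.1364, -0.0769] → [-0.0561, -0.6530, -0.1390, -0.0325, -0.2054, 0.9781]
V = J·q̇ = [-0.0467, -0.3847, -0.0975, 0.0554, -0.1104, 0.5814]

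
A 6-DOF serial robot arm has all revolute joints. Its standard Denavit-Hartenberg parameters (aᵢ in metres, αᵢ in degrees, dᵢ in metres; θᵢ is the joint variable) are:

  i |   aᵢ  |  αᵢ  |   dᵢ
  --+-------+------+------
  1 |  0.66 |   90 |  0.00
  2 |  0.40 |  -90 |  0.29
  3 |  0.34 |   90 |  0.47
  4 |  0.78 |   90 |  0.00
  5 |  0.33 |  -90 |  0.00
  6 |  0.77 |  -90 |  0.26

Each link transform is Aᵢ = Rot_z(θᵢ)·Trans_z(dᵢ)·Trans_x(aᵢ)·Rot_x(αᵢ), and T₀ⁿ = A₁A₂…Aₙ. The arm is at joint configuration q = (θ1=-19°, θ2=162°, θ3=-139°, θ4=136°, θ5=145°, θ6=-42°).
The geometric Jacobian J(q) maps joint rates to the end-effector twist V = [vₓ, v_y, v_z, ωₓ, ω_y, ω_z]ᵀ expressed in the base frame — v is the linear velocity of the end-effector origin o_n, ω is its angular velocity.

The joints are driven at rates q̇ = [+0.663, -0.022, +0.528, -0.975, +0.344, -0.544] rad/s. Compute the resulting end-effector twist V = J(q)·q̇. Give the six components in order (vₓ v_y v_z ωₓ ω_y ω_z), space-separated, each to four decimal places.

o_n = [0.5615, -0.7952, -0.8471]
J₁: ẑ×o_n = [0.7952, 0.5615, -0.0000], ω = ẑ
J2: z=[-0.3256, -0.9455, 0.0000] o=[0.6240, -0.2149, 0.0000] → [0.8009, -0.2758, 0.1298, -0.3256, -0.9455, 0.0000]
J3: z=[-0.2922, 0.1006, -0.9511] o=[0.1699, -0.3652, 0.1236] → [-0.5066, -0.6560, 0.0862, -0.2922, 0.1006, -0.9511]
J4: z=[0.8357, 0.5105, -0.2027] o=[0.1907, -0.6083, -0.4027] → [-0.2647, 0.2962, -0.3455, 0.8357, 0.5105, -0.2027]
J5: z=[0.1129, -0.5209, -0.8461] o=[-0.2285, -0.0746, -0.7871] → [-0.5785, -0.6617, 0.3302, 0.1129, -0.5209, -0.8461]
J6: z=[-0.3762, -0.8106, 0.4488] o=[0.0749, -0.1630, -0.6923] → [0.4092, 0.1601, 0.6323, -0.3762, -0.8106, 0.4488]
V = J·q̇ = [0.0786, -0.5715, 0.1491, -0.7184, -0.1620, -0.1767]

0.0786 -0.5715 0.1491 -0.7184 -0.1620 -0.1767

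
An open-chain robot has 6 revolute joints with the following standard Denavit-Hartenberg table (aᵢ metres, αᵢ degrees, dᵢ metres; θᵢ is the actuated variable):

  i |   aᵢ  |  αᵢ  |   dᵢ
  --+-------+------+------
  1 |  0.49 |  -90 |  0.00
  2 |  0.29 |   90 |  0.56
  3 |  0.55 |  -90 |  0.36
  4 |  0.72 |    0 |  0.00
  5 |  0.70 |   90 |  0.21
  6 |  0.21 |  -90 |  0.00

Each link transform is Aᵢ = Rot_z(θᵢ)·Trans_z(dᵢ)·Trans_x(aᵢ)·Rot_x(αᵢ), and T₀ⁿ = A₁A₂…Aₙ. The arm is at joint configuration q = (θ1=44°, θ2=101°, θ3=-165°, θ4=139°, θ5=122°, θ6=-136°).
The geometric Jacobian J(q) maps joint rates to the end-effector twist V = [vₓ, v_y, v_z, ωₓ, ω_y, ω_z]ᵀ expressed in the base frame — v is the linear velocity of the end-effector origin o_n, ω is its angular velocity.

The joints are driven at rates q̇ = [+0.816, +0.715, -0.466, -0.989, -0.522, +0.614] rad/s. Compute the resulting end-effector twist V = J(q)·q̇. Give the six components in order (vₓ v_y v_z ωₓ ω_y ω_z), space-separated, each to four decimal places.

o_n = [0.2432, 0.9557, -0.4581]
J₁: ẑ×o_n = [-0.9557, 0.2432, 0.0000], ω = ẑ
J2: z=[-0.6947, 0.7193, 0.0000] o=[0.3525, 0.3404, 0.0000] → [-0.3296, -0.3182, -0.3488, -0.6947, 0.7193, 0.0000]
J3: z=[0.7061, 0.6819, -0.1908] o=[-0.0763, 0.7048, -0.2847] → [-0.0704, 0.0615, -0.0407, 0.7061, 0.6819, -0.1908]
J4: z=[0.6355, -0.7291, -0.2541] o=[0.3497, 0.9183, 0.1681] → [0.4661, 0.4250, -0.0539, 0.6355, -0.7291, -0.2541]
J5: z=[0.6355, -0.7291, -0.2541] o=[-0.1536, 0.6278, -0.2570] → [0.2300, 0.0270, 0.4977, 0.6355, -0.7291, -0.2541]
J6: z=[-0.4190, -0.0492, -0.9067] o=[0.4338, 0.9525, -0.5461] → [-0.0014, 0.2097, -0.0108, -0.4190, -0.0492, -0.9067]
V = J·q̇ = [-1.5646, -0.3635, -0.4436, -2.0432, 1.2681, 0.7321]

-1.5646 -0.3635 -0.4436 -2.0432 1.2681 0.7321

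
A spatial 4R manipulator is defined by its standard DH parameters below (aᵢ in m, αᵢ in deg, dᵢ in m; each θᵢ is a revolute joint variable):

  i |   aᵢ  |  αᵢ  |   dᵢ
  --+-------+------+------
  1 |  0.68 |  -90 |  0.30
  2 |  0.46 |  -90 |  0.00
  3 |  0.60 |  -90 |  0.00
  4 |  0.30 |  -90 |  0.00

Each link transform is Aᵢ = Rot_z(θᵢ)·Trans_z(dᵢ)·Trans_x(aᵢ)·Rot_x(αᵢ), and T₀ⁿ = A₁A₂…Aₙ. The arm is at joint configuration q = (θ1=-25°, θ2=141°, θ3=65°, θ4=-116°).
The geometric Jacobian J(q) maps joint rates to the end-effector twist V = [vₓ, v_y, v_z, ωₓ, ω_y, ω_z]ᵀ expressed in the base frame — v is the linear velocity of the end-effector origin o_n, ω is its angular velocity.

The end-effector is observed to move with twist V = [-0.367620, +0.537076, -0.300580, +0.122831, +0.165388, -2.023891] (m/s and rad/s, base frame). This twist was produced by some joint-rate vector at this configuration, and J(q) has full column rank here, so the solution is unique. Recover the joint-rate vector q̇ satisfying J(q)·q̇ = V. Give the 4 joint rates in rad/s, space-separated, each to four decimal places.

-0.9920 -0.0860 -0.8280 -0.6810

o_n = [-0.1804, -0.3844, 0.0955]
J₁: ẑ×o_n = [0.3844, -0.1804, 0.0000], ω = ẑ
J2: z=[0.4226, 0.9063, 0.0000] o=[0.6163, -0.2874, 0.3000] → [-0.1854, 0.0864, 0.6810, 0.4226, 0.9063, 0.0000]
J3: z=[-0.5704, 0.2660, 0.7771] o=[0.2923, -0.1363, 0.0105] → [0.2154, -0.3189, 0.2672, -0.5704, 0.2660, 0.7771]
J4: z=[0.4597, -0.6807, 0.5704] o=[-0.1161, -0.5459, -0.1491] → [-0.2585, -0.1491, 0.0305, 0.4597, -0.6807, 0.5704]
q̇ = J⁺·V = [-0.9920, -0.0860, -0.8280, -0.6810]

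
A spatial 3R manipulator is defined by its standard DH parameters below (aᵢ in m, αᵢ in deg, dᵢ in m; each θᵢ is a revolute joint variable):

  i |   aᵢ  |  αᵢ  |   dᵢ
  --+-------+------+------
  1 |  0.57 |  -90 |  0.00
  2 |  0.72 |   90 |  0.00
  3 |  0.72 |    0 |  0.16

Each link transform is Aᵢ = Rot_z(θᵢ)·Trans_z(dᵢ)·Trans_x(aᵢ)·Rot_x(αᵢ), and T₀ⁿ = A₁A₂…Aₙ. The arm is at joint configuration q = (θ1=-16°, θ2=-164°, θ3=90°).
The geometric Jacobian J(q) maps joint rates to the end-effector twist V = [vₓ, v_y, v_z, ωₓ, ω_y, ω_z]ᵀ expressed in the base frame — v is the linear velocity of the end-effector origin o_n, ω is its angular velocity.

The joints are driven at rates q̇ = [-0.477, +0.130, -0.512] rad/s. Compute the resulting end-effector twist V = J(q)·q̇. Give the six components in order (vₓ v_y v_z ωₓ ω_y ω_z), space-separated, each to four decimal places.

o_n = [0.0387, 0.7379, 0.0447]
J₁: ẑ×o_n = [-0.7379, 0.0387, 0.0000], ω = ẑ
J2: z=[0.2756, 0.9613, 0.0000] o=[0.5479, -0.1571, 0.0000] → [0.0429, -0.0123, 0.7362, 0.2756, 0.9613, 0.0000]
J3: z=[-0.2650, 0.0760, -0.9613] o=[-0.1174, 0.0337, 0.1985] → [0.6653, -0.1908, -0.1985, -0.2650, 0.0760, -0.9613]
V = J·q̇ = [0.0169, 0.0776, 0.1973, 0.1715, 0.0861, 0.0152]

0.0169 0.0776 0.1973 0.1715 0.0861 0.0152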